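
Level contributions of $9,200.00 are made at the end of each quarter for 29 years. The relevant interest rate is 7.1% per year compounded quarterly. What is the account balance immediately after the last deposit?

This is an ordinary annuity: 116 deposits of $9,200.00 at the end of each quarter.
Periodic rate r = 0.071/4 per quarter; n is counted in quarters.
FV = PMT × [((1+r)^n − 1)/r] = 9,200 × [(1+r)^116 − 1] / r = $3,471,556.52

$3,471,556.52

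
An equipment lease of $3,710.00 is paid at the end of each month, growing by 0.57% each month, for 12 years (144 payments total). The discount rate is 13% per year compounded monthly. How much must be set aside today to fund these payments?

$375,530.75

Periodic rate r = 0.13/12 per month; n is counted in months.
Growing ordinary annuity: PV = PMT₁ × [1 − ((1+g)/(1+r))^n] / (r − g) = 3,710 × [1 − ((1+0.0057)/(1+r))^144] / (r − 0.0057) = $375,530.75.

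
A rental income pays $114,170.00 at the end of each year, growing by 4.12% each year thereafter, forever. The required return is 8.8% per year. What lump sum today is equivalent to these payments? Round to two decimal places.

$2,439,529.91

Periodic rate r = 0.088 per year.
Growing perpetuity (Gordon): PV = PMT₁ / (r − g) = 114,170 / (r − 0.0412) = $2,439,529.91.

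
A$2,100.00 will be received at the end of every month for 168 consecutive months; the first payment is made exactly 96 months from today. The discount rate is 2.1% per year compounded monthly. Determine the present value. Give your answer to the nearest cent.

A$258,693.34

Ordinary annuity of 168 payments, first payment at period 96.
Periodic rate r = 0.021/12 per month; n is counted in months.
The ordinary-annuity PV formula values the stream one period before the first payment (period 95); discount that back 95 periods:
PV₀ = 2,100 × [1 − (1+r)^−168] / r × (1+r)^−95 = A$258,693.34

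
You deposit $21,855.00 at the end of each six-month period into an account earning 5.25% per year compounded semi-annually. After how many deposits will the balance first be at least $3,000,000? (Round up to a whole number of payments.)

Periodic rate r = 0.0525/2 per half-year; n is counted in half-years.
Ordinary annuity FV: 3,000,000 = 21,855 × [((1+r)^n − 1)/r].
(1+r)^n = 1 + 3,000,000 × r / 21,855, so n = ln(1 + 3,000,000·r/21,855) / ln(1+r) = 58.92.
Round up to a whole number of payments: n = 59.

59 payments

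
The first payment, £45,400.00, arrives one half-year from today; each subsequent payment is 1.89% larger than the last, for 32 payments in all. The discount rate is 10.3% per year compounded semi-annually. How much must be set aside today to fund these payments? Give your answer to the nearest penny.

Periodic rate r = 0.103/2 per half-year; n is counted in half-years.
Growing ordinary annuity: PV = PMT₁ × [1 − ((1+g)/(1+r))^n] / (r − g) = 45,400 × [1 − ((1+0.0189)/(1+r))^32] / (r − 0.0189) = £884,301.44.

£884,301.44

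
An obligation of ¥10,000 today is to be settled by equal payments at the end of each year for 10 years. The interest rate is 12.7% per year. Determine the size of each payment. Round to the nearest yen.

¥1,821

Level ordinary annuity; solve PV = PMT × [(1 − (1+r)^−n)/r] for PMT.
Periodic rate r = 0.127 per year.
With n = 10: PMT = 10,000 / ([(1 − (1+r)^−n)/r]) = ¥1,821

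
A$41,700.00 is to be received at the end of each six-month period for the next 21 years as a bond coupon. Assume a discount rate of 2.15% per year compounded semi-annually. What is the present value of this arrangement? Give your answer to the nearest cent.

A$1,403,414.95

This is an ordinary annuity: 42 payments of A$41,700.00 at the end of each six-month period.
Periodic rate r = 0.0215/2 per half-year; n is counted in half-years.
PV = PMT × [(1 − (1+r)^−n)/r] = 41,700 × [1 − (1+r)^−42] / r = A$1,403,414.95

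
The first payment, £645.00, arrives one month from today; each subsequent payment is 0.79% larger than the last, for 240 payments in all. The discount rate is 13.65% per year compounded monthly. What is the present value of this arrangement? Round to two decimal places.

£104,354.59

Periodic rate r = 0.1365/12 per month; n is counted in months.
Growing ordinary annuity: PV = PMT₁ × [1 − ((1+g)/(1+r))^n] / (r − g) = 645 × [1 − ((1+0.0079)/(1+r))^240] / (r − 0.0079) = £104,354.59.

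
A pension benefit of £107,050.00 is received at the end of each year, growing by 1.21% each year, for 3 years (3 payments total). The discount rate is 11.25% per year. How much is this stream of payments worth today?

Periodic rate r = 0.1125 per year.
Growing ordinary annuity: PV = PMT₁ × [1 − ((1+g)/(1+r))^n] / (r − g) = 107,050 × [1 − ((1+0.0121)/(1+r))^3] / (r − 0.0121) = £263,405.83.

£263,405.83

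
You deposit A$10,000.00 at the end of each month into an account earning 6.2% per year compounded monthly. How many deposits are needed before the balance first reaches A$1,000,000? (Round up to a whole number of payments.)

81 payments

Periodic rate r = 0.062/12 per month; n is counted in months.
Ordinary annuity FV: 1,000,000 = 10,000 × [((1+r)^n − 1)/r].
(1+r)^n = 1 + 1,000,000 × r / 10,000, so n = ln(1 + 1,000,000·r/10,000) / ln(1+r) = 80.82.
Round up to a whole number of payments: n = 81.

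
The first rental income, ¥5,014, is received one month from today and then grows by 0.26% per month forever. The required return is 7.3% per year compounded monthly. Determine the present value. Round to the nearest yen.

¥1,439,426

Periodic rate r = 0.073/12 per month.
Growing perpetuity (Gordon): PV = PMT₁ / (r − g) = 5,014 / (r − 0.0026) = ¥1,439,426.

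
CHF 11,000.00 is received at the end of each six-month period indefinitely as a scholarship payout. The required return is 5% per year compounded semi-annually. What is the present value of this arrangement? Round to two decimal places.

CHF 440,000.00

Periodic rate r = 0.05/2 per half-year.
Level perpetuity: PV = PMT / r = 11,000 / (0.05/2) = CHF 440,000.00.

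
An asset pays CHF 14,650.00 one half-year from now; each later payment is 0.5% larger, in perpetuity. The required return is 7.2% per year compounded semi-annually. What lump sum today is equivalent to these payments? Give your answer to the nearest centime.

CHF 472,580.65

Periodic rate r = 0.072/2 per half-year.
Growing perpetuity (Gordon): PV = PMT₁ / (r − g) = 14,650 / (r − 0.005) = CHF 472,580.65.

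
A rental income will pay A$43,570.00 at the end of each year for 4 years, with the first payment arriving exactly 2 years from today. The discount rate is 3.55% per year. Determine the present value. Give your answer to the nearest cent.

Ordinary annuity of 4 payments, first payment at period 2.
Periodic rate r = 0.0355 per year.
The ordinary-annuity PV formula values the stream one period before the first payment (period 1); discount that back 1 periods:
PV₀ = 43,570 × [1 − (1+r)^−4] / r × (1+r)^−1 = A$154,366.28

A$154,366.28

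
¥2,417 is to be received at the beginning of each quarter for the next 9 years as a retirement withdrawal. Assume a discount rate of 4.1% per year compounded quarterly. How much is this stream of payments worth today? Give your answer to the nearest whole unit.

This is an annuity due: 36 payments of ¥2,417 at the beginning of each quarter.
Periodic rate r = 0.041/4 per quarter; n is counted in quarters.
PV = PMT × [(1 − (1+r)^−n)/r] × (1+r) = 2,417 × [1 − (1+r)^−36] / r × (1+r) = ¥73,200

¥73,200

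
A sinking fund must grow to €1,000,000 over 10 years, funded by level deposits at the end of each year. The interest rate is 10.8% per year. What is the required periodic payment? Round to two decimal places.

Level ordinary annuity; solve FV = PMT × [((1+r)^n − 1)/r] for PMT.
Periodic rate r = 0.108 per year.
With n = 10: PMT = 1,000,000 / ([((1+r)^n − 1)/r]) = €60,379.96

€60,379.96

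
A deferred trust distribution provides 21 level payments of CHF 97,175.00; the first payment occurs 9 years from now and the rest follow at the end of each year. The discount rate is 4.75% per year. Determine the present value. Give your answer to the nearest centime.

Ordinary annuity of 21 payments, first payment at period 9.
Periodic rate r = 0.0475 per year.
The ordinary-annuity PV formula values the stream one period before the first payment (period 8); discount that back 8 periods:
PV₀ = 97,175 × [1 − (1+r)^−21] / r × (1+r)^−8 = CHF 878,739.12

CHF 878,739.12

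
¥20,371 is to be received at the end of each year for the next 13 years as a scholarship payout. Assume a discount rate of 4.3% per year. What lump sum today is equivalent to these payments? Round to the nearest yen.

¥199,683

This is an ordinary annuity: 13 payments of ¥20,371 at the end of each year.
Periodic rate r = 0.043 per year.
PV = PMT × [(1 − (1+r)^−n)/r] = 20,371 × [1 − (1+r)^−13] / r = ¥199,683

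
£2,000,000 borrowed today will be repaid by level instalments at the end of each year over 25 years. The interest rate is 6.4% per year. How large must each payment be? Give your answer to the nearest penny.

£162,448.97

Level ordinary annuity; solve PV = PMT × [(1 − (1+r)^−n)/r] for PMT.
Periodic rate r = 0.064 per year.
With n = 25: PMT = 2,000,000 / ([(1 − (1+r)^−n)/r]) = £162,448.97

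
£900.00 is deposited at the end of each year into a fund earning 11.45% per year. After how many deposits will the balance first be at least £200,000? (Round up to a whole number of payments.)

31 payments

Periodic rate r = 0.1145 per year.
Ordinary annuity FV: 200,000 = 900 × [((1+r)^n − 1)/r].
(1+r)^n = 1 + 200,000 × r / 900, so n = ln(1 + 200,000·r/900) / ln(1+r) = 30.21.
Round up to a whole number of payments: n = 31.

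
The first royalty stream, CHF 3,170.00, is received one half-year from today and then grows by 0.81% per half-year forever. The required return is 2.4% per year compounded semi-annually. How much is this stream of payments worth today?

Periodic rate r = 0.024/2 per half-year.
Growing perpetuity (Gordon): PV = PMT₁ / (r − g) = 3,170 / (r − 0.0081) = CHF 812,820.51.

CHF 812,820.51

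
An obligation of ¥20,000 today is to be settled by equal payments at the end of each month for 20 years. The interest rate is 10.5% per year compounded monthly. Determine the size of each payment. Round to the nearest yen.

¥200

Level ordinary annuity; solve PV = PMT × [(1 − (1+r)^−n)/r] for PMT.
Periodic rate r = 0.105/12 per month; n is counted in months.
With n = 240: PMT = 20,000 / ([(1 − (1+r)^−n)/r]) = ¥200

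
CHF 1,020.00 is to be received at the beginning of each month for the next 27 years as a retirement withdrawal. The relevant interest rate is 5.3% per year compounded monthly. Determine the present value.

CHF 176,332.96

This is an annuity due: 324 payments of CHF 1,020.00 at the beginning of each month.
Periodic rate r = 0.053/12 per month; n is counted in months.
PV = PMT × [(1 − (1+r)^−n)/r] × (1+r) = 1,020 × [1 − (1+r)^−324] / r × (1+r) = CHF 176,332.96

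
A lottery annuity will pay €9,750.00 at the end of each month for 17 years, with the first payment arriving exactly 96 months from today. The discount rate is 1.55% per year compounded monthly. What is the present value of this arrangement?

Ordinary annuity of 204 payments, first payment at period 96.
Periodic rate r = 0.0155/12 per month; n is counted in months.
The ordinary-annuity PV formula values the stream one period before the first payment (period 95); discount that back 95 periods:
PV₀ = 9,750 × [1 − (1+r)^−204] / r × (1+r)^−95 = €1,545,859.38

€1,545,859.38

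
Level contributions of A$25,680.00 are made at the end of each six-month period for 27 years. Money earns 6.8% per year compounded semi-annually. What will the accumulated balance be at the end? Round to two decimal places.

A$3,839,067.71

This is an ordinary annuity: 54 deposits of A$25,680.00 at the end of each six-month period.
Periodic rate r = 0.068/2 per half-year; n is counted in half-years.
FV = PMT × [((1+r)^n − 1)/r] = 25,680 × [(1+r)^54 − 1] / r = A$3,839,067.71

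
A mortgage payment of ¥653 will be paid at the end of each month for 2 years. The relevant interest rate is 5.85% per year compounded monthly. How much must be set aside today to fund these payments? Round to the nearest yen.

This is an ordinary annuity: 24 payments of ¥653 at the end of each month.
Periodic rate r = 0.0585/12 per month; n is counted in months.
PV = PMT × [(1 − (1+r)^−n)/r] = 653 × [1 − (1+r)^−24] / r = ¥14,756

¥14,756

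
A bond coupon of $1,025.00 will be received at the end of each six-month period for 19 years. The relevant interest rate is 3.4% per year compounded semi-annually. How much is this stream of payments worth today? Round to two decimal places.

$28,519.62

This is an ordinary annuity: 38 payments of $1,025.00 at the end of each six-month period.
Periodic rate r = 0.034/2 per half-year; n is counted in half-years.
PV = PMT × [(1 − (1+r)^−n)/r] = 1,025 × [1 − (1+r)^−38] / r = $28,519.62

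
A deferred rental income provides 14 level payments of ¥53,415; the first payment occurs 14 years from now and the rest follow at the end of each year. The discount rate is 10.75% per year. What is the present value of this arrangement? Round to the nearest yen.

Ordinary annuity of 14 payments, first payment at period 14.
Periodic rate r = 0.1075 per year.
The ordinary-annuity PV formula values the stream one period before the first payment (period 13); discount that back 13 periods:
PV₀ = 53,415 × [1 − (1+r)^−14] / r × (1+r)^−13 = ¥100,213

¥100,213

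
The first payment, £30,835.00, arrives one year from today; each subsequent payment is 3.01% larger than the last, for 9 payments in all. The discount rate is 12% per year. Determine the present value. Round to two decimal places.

Periodic rate r = 0.12 per year.
Growing ordinary annuity: PV = PMT₁ × [1 − ((1+g)/(1+r))^n] / (r − g) = 30,835 × [1 − ((1+0.0301)/(1+r))^9] / (r − 0.0301) = £181,468.41.

£181,468.41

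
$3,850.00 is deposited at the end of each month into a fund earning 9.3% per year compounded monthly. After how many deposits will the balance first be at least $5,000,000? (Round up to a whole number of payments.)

312 payments

Periodic rate r = 0.093/12 per month; n is counted in months.
Ordinary annuity FV: 5,000,000 = 3,850 × [((1+r)^n − 1)/r].
(1+r)^n = 1 + 5,000,000 × r / 3,850, so n = ln(1 + 5,000,000·r/3,850) / ln(1+r) = 311.37.
Round up to a whole number of payments: n = 312.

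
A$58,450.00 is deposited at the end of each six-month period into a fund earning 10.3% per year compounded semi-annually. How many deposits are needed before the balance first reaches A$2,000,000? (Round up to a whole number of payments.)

Periodic rate r = 0.103/2 per half-year; n is counted in half-years.
Ordinary annuity FV: 2,000,000 = 58,450 × [((1+r)^n − 1)/r].
(1+r)^n = 1 + 2,000,000 × r / 58,450, so n = ln(1 + 2,000,000·r/58,450) / ln(1+r) = 20.23.
Round up to a whole number of payments: n = 21.

21 payments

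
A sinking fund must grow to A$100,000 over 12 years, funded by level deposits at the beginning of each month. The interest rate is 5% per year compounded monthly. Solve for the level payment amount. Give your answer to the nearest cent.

Level annuity due; solve FV = PMT × [((1+r)^n − 1)/r] × (1+r) for PMT.
Periodic rate r = 0.05/12 per month; n is counted in months.
With n = 144: PMT = 100,000 / ([((1+r)^n − 1)/r] × (1+r)) = A$506.11

A$506.11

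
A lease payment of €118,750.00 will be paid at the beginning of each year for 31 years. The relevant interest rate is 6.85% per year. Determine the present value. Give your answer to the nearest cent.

This is an annuity due: 31 payments of €118,750.00 at the beginning of each year.
Periodic rate r = 0.0685 per year.
PV = PMT × [(1 − (1+r)^−n)/r] × (1+r) = 118,750 × [1 − (1+r)^−31] / r × (1+r) = €1,614,802.78

€1,614,802.78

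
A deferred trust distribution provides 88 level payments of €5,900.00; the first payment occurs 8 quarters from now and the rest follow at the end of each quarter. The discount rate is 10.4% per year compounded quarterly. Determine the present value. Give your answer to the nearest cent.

Ordinary annuity of 88 payments, first payment at period 8.
Periodic rate r = 0.104/4 per quarter; n is counted in quarters.
The ordinary-annuity PV formula values the stream one period before the first payment (period 7); discount that back 7 periods:
PV₀ = 5,900 × [1 − (1+r)^−88] / r × (1+r)^−7 = €169,794.08

€169,794.08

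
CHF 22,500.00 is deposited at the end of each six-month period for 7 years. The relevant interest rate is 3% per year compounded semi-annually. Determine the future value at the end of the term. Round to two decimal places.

CHF 347,633.60

This is an ordinary annuity: 14 deposits of CHF 22,500.00 at the end of each six-month period.
Periodic rate r = 0.03/2 per half-year; n is counted in half-years.
FV = PMT × [((1+r)^n − 1)/r] = 22,500 × [(1+r)^14 − 1] / r = CHF 347,633.60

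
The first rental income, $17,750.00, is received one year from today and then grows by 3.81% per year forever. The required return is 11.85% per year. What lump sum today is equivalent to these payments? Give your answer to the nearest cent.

$220,771.14

Periodic rate r = 0.1185 per year.
Growing perpetuity (Gordon): PV = PMT₁ / (r − g) = 17,750 / (r − 0.0381) = $220,771.14.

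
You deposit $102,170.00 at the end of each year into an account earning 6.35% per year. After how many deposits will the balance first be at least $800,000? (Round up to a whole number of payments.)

Periodic rate r = 0.0635 per year.
Ordinary annuity FV: 800,000 = 102,170 × [((1+r)^n − 1)/r].
(1+r)^n = 1 + 800,000 × r / 102,170, so n = ln(1 + 800,000·r/102,170) / ln(1+r) = 6.56.
Round up to a whole number of payments: n = 7.

7 payments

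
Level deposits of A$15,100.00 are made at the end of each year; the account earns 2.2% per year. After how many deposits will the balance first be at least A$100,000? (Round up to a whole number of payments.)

7 payments

Periodic rate r = 0.022 per year.
Ordinary annuity FV: 100,000 = 15,100 × [((1+r)^n − 1)/r].
(1+r)^n = 1 + 100,000 × r / 15,100, so n = ln(1 + 100,000·r/15,100) / ln(1+r) = 6.25.
Round up to a whole number of payments: n = 7.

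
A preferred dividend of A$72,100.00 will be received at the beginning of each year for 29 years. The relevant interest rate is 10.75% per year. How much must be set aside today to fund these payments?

A$704,347.15

This is an annuity due: 29 payments of A$72,100.00 at the beginning of each year.
Periodic rate r = 0.1075 per year.
PV = PMT × [(1 − (1+r)^−n)/r] × (1+r) = 72,100 × [1 − (1+r)^−29] / r × (1+r) = A$704,347.15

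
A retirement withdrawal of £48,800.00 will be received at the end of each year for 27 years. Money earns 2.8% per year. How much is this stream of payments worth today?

This is an ordinary annuity: 27 payments of £48,800.00 at the end of each year.
Periodic rate r = 0.028 per year.
PV = PMT × [(1 − (1+r)^−n)/r] = 48,800 × [1 − (1+r)^−27] / r = £915,967.23

£915,967.23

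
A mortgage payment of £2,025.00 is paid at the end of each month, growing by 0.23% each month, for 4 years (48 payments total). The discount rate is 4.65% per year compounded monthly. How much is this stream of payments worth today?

Periodic rate r = 0.0465/12 per month; n is counted in months.
Growing ordinary annuity: PV = PMT₁ × [1 − ((1+g)/(1+r))^n] / (r − g) = 2,025 × [1 − ((1+0.0023)/(1+r))^48] / (r − 0.0023) = £93,339.29.

£93,339.29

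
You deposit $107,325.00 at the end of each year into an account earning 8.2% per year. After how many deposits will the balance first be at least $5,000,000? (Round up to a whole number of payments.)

Periodic rate r = 0.082 per year.
Ordinary annuity FV: 5,000,000 = 107,325 × [((1+r)^n − 1)/r].
(1+r)^n = 1 + 5,000,000 × r / 107,325, so n = ln(1 + 5,000,000·r/107,325) / ln(1+r) = 19.96.
Round up to a whole number of payments: n = 20.

20 payments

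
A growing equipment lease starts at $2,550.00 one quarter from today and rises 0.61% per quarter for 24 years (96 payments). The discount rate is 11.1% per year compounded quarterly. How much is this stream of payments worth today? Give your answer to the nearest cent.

$102,527.15

Periodic rate r = 0.111/4 per quarter; n is counted in quarters.
Growing ordinary annuity: PV = PMT₁ × [1 − ((1+g)/(1+r))^n] / (r − g) = 2,550 × [1 − ((1+0.0061)/(1+r))^96] / (r − 0.0061) = $102,527.15.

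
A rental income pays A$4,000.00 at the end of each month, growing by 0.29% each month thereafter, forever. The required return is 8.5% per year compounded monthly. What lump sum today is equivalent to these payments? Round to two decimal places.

A$956,175.30

Periodic rate r = 0.085/12 per month.
Growing perpetuity (Gordon): PV = PMT₁ / (r − g) = 4,000 / (r − 0.0029) = A$956,175.30.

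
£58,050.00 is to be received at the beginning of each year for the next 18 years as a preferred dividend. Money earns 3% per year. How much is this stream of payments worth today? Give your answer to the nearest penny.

This is an annuity due: 18 payments of £58,050.00 at the beginning of each year.
Periodic rate r = 0.03 per year.
PV = PMT × [(1 − (1+r)^−n)/r] × (1+r) = 58,050 × [1 − (1+r)^−18] / r × (1+r) = £822,343.18

£822,343.18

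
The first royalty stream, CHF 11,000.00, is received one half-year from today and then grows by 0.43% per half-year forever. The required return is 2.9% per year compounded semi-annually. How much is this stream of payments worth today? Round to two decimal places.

CHF 1,078,431.37

Periodic rate r = 0.029/2 per half-year.
Growing perpetuity (Gordon): PV = PMT₁ / (r − g) = 11,000 / (r − 0.0043) = CHF 1,078,431.37.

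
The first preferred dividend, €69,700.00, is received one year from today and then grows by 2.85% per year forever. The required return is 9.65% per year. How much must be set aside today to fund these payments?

Periodic rate r = 0.0965 per year.
Growing perpetuity (Gordon): PV = PMT₁ / (r − g) = 69,700 / (r − 0.0285) = €1,025,000.00.

€1,025,000.00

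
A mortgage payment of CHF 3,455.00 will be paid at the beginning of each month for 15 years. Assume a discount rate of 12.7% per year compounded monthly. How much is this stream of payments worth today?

CHF 280,319.42

This is an annuity due: 180 payments of CHF 3,455.00 at the beginning of each month.
Periodic rate r = 0.127/12 per month; n is counted in months.
PV = PMT × [(1 − (1+r)^−n)/r] × (1+r) = 3,455 × [1 − (1+r)^−180] / r × (1+r) = CHF 280,319.42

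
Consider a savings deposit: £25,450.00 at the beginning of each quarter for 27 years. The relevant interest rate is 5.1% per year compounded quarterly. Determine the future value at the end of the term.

This is an annuity due: 108 deposits of £25,450.00 at the beginning of each quarter.
Periodic rate r = 0.051/4 per quarter; n is counted in quarters.
FV = PMT × [((1+r)^n − 1)/r] × (1+r) = 25,450 × [(1+r)^108 − 1] / r × (1+r) = £5,920,346.69

£5,920,346.69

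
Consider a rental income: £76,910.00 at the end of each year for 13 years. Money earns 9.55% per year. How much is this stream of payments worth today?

This is an ordinary annuity: 13 payments of £76,910.00 at the end of each year.
Periodic rate r = 0.0955 per year.
PV = PMT × [(1 − (1+r)^−n)/r] = 76,910 × [1 − (1+r)^−13] / r = £559,293.09

£559,293.09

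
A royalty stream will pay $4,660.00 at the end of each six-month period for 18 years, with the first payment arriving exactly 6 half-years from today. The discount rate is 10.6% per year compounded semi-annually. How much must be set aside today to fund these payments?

Ordinary annuity of 36 payments, first payment at period 6.
Periodic rate r = 0.106/2 per half-year; n is counted in half-years.
The ordinary-annuity PV formula values the stream one period before the first payment (period 5); discount that back 5 periods:
PV₀ = 4,660 × [1 − (1+r)^−36] / r × (1+r)^−5 = $57,333.90

$57,333.90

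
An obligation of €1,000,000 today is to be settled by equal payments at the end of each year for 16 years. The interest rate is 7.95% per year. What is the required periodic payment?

€112,615.99

Level ordinary annuity; solve PV = PMT × [(1 − (1+r)^−n)/r] for PMT.
Periodic rate r = 0.0795 per year.
With n = 16: PMT = 1,000,000 / ([(1 − (1+r)^−n)/r]) = €112,615.99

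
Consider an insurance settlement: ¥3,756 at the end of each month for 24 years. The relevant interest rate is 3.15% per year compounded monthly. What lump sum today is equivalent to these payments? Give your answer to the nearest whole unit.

This is an ordinary annuity: 288 payments of ¥3,756 at the end of each month.
Periodic rate r = 0.0315/12 per month; n is counted in months.
PV = PMT × [(1 − (1+r)^−n)/r] = 3,756 × [1 − (1+r)^−288] / r = ¥758,345

¥758,345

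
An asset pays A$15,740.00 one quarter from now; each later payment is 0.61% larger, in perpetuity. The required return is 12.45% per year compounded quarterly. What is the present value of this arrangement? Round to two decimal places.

Periodic rate r = 0.1245/4 per quarter.
Growing perpetuity (Gordon): PV = PMT₁ / (r − g) = 15,740 / (r − 0.0061) = A$628,971.03.

A$628,971.03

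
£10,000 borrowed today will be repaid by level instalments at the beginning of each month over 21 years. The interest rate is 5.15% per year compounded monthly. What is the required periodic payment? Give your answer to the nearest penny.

Level annuity due; solve PV = PMT × [(1 − (1+r)^−n)/r] × (1+r) for PMT.
Periodic rate r = 0.0515/12 per month; n is counted in months.
With n = 252: PMT = 10,000 / ([(1 − (1+r)^−n)/r] × (1+r)) = £64.73

£64.73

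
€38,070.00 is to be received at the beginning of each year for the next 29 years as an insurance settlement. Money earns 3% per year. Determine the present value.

€752,419.60

This is an annuity due: 29 payments of €38,070.00 at the beginning of each year.
Periodic rate r = 0.03 per year.
PV = PMT × [(1 − (1+r)^−n)/r] × (1+r) = 38,070 × [1 − (1+r)^−29] / r × (1+r) = €752,419.60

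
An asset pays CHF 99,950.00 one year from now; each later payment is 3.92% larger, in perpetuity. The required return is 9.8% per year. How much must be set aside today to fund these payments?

Periodic rate r = 0.098 per year.
Growing perpetuity (Gordon): PV = PMT₁ / (r − g) = 99,950 / (r − 0.0392) = CHF 1,699,829.93.

CHF 1,699,829.93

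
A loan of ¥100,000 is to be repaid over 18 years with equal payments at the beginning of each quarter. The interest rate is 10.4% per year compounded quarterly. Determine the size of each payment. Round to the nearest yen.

¥3,008

Level annuity due; solve PV = PMT × [(1 − (1+r)^−n)/r] × (1+r) for PMT.
Periodic rate r = 0.104/4 per quarter; n is counted in quarters.
With n = 72: PMT = 100,000 / ([(1 − (1+r)^−n)/r] × (1+r)) = ¥3,008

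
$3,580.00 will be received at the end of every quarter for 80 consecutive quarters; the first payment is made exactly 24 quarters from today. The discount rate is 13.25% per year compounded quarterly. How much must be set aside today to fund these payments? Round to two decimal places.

Ordinary annuity of 80 payments, first payment at period 24.
Periodic rate r = 0.1325/4 per quarter; n is counted in quarters.
The ordinary-annuity PV formula values the stream one period before the first payment (period 23); discount that back 23 periods:
PV₀ = 3,580 × [1 − (1+r)^−80] / r × (1+r)^−23 = $47,308.44

$47,308.44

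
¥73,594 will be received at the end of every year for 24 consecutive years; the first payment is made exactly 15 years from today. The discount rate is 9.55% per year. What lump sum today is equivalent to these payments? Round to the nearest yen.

¥190,839

Ordinary annuity of 24 payments, first payment at period 15.
Periodic rate r = 0.0955 per year.
The ordinary-annuity PV formula values the stream one period before the first payment (period 14); discount that back 14 periods:
PV₀ = 73,594 × [1 − (1+r)^−24] / r × (1+r)^−14 = ¥190,839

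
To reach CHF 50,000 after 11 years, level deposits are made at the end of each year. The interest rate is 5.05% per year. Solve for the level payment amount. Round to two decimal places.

Level ordinary annuity; solve FV = PMT × [((1+r)^n − 1)/r] for PMT.
Periodic rate r = 0.0505 per year.
With n = 11: PMT = 50,000 / ([((1+r)^n − 1)/r]) = CHF 3,510.26

CHF 3,510.26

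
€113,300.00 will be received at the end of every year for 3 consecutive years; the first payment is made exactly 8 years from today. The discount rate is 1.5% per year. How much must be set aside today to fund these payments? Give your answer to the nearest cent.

Ordinary annuity of 3 payments, first payment at period 8.
Periodic rate r = 0.015 per year.
The ordinary-annuity PV formula values the stream one period before the first payment (period 7); discount that back 7 periods:
PV₀ = 113,300 × [1 − (1+r)^−3] / r × (1+r)^−7 = €297,295.87

€297,295.87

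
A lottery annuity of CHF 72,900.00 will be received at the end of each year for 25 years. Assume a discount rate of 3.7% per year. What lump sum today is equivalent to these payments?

This is an ordinary annuity: 25 payments of CHF 72,900.00 at the end of each year.
Periodic rate r = 0.037 per year.
PV = PMT × [(1 − (1+r)^−n)/r] = 72,900 × [1 − (1+r)^−25] / r = CHF 1,175,837.97

CHF 1,175,837.97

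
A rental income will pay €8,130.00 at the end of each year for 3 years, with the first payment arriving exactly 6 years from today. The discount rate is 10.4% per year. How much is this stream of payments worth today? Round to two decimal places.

Ordinary annuity of 3 payments, first payment at period 6.
Periodic rate r = 0.104 per year.
The ordinary-annuity PV formula values the stream one period before the first payment (period 5); discount that back 5 periods:
PV₀ = 8,130 × [1 − (1+r)^−3] / r × (1+r)^−5 = €12,241.77

€12,241.77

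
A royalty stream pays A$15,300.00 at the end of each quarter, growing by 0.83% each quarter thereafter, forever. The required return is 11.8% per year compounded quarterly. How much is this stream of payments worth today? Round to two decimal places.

A$721,698.11

Periodic rate r = 0.118/4 per quarter.
Growing perpetuity (Gordon): PV = PMT₁ / (r − g) = 15,300 / (r − 0.0083) = A$721,698.11.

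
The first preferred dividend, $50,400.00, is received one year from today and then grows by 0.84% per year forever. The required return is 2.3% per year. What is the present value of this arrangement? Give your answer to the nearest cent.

Periodic rate r = 0.023 per year.
Growing perpetuity (Gordon): PV = PMT₁ / (r − g) = 50,400 / (r − 0.0084) = $3,452,054.79.

$3,452,054.79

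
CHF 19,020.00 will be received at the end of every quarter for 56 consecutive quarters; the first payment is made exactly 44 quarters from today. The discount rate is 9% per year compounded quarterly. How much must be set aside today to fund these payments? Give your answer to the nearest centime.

CHF 231,314.52

Ordinary annuity of 56 payments, first payment at period 44.
Periodic rate r = 0.09/4 per quarter; n is counted in quarters.
The ordinary-annuity PV formula values the stream one period before the first payment (period 43); discount that back 43 periods:
PV₀ = 19,020 × [1 − (1+r)^−56] / r × (1+r)^−43 = CHF 231,314.52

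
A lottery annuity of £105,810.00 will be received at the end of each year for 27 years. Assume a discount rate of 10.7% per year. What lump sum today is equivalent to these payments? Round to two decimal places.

This is an ordinary annuity: 27 payments of £105,810.00 at the end of each year.
Periodic rate r = 0.107 per year.
PV = PMT × [(1 − (1+r)^−n)/r] = 105,810 × [1 − (1+r)^−27] / r = £925,322.41

£925,322.41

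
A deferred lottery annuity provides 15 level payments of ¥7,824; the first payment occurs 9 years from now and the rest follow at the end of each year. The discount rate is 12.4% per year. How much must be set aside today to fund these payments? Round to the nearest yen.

¥20,478

Ordinary annuity of 15 payments, first payment at period 9.
Periodic rate r = 0.124 per year.
The ordinary-annuity PV formula values the stream one period before the first payment (period 8); discount that back 8 periods:
PV₀ = 7,824 × [1 − (1+r)^−15] / r × (1+r)^−8 = ¥20,478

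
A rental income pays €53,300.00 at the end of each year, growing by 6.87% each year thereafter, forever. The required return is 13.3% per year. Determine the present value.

Periodic rate r = 0.133 per year.
Growing perpetuity (Gordon): PV = PMT₁ / (r − g) = 53,300 / (r − 0.0687) = €828,926.91.

€828,926.91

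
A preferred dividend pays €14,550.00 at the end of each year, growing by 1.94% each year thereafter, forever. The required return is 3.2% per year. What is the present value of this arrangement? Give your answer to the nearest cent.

€1,154,761.90

Periodic rate r = 0.032 per year.
Growing perpetuity (Gordon): PV = PMT₁ / (r − g) = 14,550 / (r − 0.0194) = €1,154,761.90.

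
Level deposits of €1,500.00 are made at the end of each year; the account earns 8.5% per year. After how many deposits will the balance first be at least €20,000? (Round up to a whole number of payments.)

10 payments

Periodic rate r = 0.085 per year.
Ordinary annuity FV: 20,000 = 1,500 × [((1+r)^n − 1)/r].
(1+r)^n = 1 + 20,000 × r / 1,500, so n = ln(1 + 20,000·r/1,500) / ln(1+r) = 9.29.
Round up to a whole number of payments: n = 10.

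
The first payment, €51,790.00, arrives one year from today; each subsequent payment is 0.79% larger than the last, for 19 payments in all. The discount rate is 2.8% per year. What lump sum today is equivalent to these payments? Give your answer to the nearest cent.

€806,050.86

Periodic rate r = 0.028 per year.
Growing ordinary annuity: PV = PMT₁ × [1 − ((1+g)/(1+r))^n] / (r − g) = 51,790 × [1 − ((1+0.0079)/(1+r))^19] / (r − 0.0079) = €806,050.86.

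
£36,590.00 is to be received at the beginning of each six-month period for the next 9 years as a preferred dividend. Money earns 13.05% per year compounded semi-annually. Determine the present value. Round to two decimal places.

This is an annuity due: 18 payments of £36,590.00 at the beginning of each six-month period.
Periodic rate r = 0.1305/2 per half-year; n is counted in half-years.
PV = PMT × [(1 − (1+r)^−n)/r] × (1+r) = 36,590 × [1 − (1+r)^−18] / r × (1+r) = £405,884.11

£405,884.11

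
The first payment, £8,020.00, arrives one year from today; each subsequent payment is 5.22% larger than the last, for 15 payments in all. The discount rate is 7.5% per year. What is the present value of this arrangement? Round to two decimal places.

£96,726.88

Periodic rate r = 0.075 per year.
Growing ordinary annuity: PV = PMT₁ × [1 − ((1+g)/(1+r))^n] / (r − g) = 8,020 × [1 − ((1+0.0522)/(1+r))^15] / (r − 0.0522) = £96,726.88.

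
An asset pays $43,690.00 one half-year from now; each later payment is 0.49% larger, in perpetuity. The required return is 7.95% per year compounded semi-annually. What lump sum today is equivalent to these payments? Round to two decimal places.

$1,253,658.54

Periodic rate r = 0.0795/2 per half-year.
Growing perpetuity (Gordon): PV = PMT₁ / (r − g) = 43,690 / (r − 0.0049) = $1,253,658.54.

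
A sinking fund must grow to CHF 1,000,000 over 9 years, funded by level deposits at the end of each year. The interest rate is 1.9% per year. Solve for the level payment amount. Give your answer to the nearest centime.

Level ordinary annuity; solve FV = PMT × [((1+r)^n − 1)/r] for PMT.
Periodic rate r = 0.019 per year.
With n = 9: PMT = 1,000,000 / ([((1+r)^n − 1)/r]) = CHF 102,931.44

CHF 102,931.44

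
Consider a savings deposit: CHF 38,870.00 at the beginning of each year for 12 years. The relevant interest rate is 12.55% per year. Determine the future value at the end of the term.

This is an annuity due: 12 deposits of CHF 38,870.00 at the beginning of each year.
Periodic rate r = 0.1255 per year.
FV = PMT × [((1+r)^n − 1)/r] × (1+r) = 38,870 × [(1+r)^12 − 1] / r × (1+r) = CHF 1,091,739.88

CHF 1,091,739.88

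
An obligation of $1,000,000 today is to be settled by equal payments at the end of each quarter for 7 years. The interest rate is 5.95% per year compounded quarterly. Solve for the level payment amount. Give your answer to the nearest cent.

Level ordinary annuity; solve PV = PMT × [(1 − (1+r)^−n)/r] for PMT.
Periodic rate r = 0.0595/4 per quarter; n is counted in quarters.
With n = 28: PMT = 1,000,000 / ([(1 − (1+r)^−n)/r]) = $43,927.79

$43,927.79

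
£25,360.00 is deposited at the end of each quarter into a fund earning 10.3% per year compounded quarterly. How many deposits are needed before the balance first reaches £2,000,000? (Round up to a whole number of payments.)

44 payments

Periodic rate r = 0.103/4 per quarter; n is counted in quarters.
Ordinary annuity FV: 2,000,000 = 25,360 × [((1+r)^n − 1)/r].
(1+r)^n = 1 + 2,000,000 × r / 25,360, so n = ln(1 + 2,000,000·r/25,360) / ln(1+r) = 43.61.
Round up to a whole number of payments: n = 44.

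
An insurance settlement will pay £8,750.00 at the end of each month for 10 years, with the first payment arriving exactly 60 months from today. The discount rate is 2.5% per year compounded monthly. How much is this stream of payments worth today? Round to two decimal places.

£820,934.48

Ordinary annuity of 120 payments, first payment at period 60.
Periodic rate r = 0.025/12 per month; n is counted in months.
The ordinary-annuity PV formula values the stream one period before the first payment (period 59); discount that back 59 periods:
PV₀ = 8,750 × [1 − (1+r)^−120] / r × (1+r)^−59 = £820,934.48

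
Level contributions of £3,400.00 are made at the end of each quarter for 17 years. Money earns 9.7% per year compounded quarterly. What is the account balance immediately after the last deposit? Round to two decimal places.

This is an ordinary annuity: 68 deposits of £3,400.00 at the end of each quarter.
Periodic rate r = 0.097/4 per quarter; n is counted in quarters.
FV = PMT × [((1+r)^n − 1)/r] = 3,400 × [(1+r)^68 − 1] / r = £574,904.57

£574,904.57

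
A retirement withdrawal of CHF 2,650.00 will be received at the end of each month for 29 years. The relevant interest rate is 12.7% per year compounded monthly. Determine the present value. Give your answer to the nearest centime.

CHF 243,973.90

This is an ordinary annuity: 348 payments of CHF 2,650.00 at the end of each month.
Periodic rate r = 0.127/12 per month; n is counted in months.
PV = PMT × [(1 − (1+r)^−n)/r] = 2,650 × [1 − (1+r)^−348] / r = CHF 243,973.90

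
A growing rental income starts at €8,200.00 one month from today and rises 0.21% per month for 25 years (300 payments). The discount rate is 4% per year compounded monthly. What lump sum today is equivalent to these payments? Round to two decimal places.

Periodic rate r = 0.04/12 per month; n is counted in months.
Growing ordinary annuity: PV = PMT₁ × [1 − ((1+g)/(1+r))^n] / (r − g) = 8,200 × [1 − ((1+0.0021)/(1+r))^300] / (r − 0.0021) = €2,051,593.01.

€2,051,593.01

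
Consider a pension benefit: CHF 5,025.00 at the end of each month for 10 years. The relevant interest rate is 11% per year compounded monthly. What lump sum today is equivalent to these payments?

CHF 364,791.26

This is an ordinary annuity: 120 payments of CHF 5,025.00 at the end of each month.
Periodic rate r = 0.11/12 per month; n is counted in months.
PV = PMT × [(1 − (1+r)^−n)/r] = 5,025 × [1 − (1+r)^−120] / r = CHF 364,791.26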